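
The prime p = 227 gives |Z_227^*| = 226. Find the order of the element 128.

The order of 128 must divide p − 1 = 226 = 2 · 113.
Divisors: 1, 2, 113, 226.
Check each in increasing order: 128^1 ≡ 128;  128^2 ≡ 40;  128^113 ≡ 226;  128^226 ≡ 1.
Smallest exponent giving 1 is 226.

226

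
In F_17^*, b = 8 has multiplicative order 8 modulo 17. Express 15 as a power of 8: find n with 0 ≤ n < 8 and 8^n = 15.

7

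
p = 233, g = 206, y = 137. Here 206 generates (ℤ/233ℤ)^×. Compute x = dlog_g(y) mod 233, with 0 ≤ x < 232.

Baby-step giant-step with m = ceil(sqrt(232)) = 16.
Baby table (206^j mod 233 for j=0..15):
  0:1  1:206  2:30  3:122  4:201  5:165  6:205  7:57
  8:92  9:79  10:197  11:40  12:85  13:35  14:220  15:118
Giant step factor: 206^(-16) ≡ 46 (mod 233).
Scan 137·46^i mod 233 for i = 0, 1, …:
  i=0: 137   i=1: 11   i=2: 40
Match at i=2, j=11: x = 2·16 + 11 = 43.

43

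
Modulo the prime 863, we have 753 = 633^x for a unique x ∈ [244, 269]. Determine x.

Compute 633^244 mod 863 = 586, then multiply by 633 repeatedly:
  633^244=586  633^245=711  633^246=440  633^247=634  633^248=27
  633^249=694  633^250=35  633^251=580  633^252=365  633^253=624
  633^254=601  633^255=713  633^256=843  633^257=285  633^258=38
  633^259=753
Found 753 at exponent 259.

259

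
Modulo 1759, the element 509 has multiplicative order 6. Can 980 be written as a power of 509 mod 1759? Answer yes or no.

⟨509⟩ has order 6; its elements mod 1759 are {1, 508, 509, 1250, 1251, 1758}.
980 is not in this set.

no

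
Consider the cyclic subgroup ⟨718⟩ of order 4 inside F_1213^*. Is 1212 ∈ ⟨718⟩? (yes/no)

yes

⟨718⟩ has order 4; its elements mod 1213 are {1, 495, 718, 1212}.
1212 is in this set.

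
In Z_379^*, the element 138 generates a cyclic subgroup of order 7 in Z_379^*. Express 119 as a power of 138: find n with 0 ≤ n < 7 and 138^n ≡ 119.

4

Successive powers of 138 modulo 379:
  138^0=1  138^1=138  138^2=94  138^3=86  138^4=119
So 138^4 ≡ 119 (mod 379), giving n = 4.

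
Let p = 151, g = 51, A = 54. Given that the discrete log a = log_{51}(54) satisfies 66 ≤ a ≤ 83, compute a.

Compute 51^66 mod 151 = 81, then multiply by 51 repeatedly:
  51^66=81  51^67=54
Found 54 at exponent 67.

67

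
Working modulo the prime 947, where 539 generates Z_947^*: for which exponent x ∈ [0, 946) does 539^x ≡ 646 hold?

869

Baby-step giant-step with m = ceil(sqrt(946)) = 31.
Baby table (539^j mod 947 for j=0..30):
  0:1  1:539  2:739  3:581  4:649  5:368  6:429  7:163
  8:733  9:188  10:3  11:670  12:323  13:796  14:53  15:157
  16:340  17:489  18:305  19:564  20:9  21:116  22:22  23:494
  24:159  25:471  26:73  27:520  28:915  29:745  30:27
Giant step factor: 539^(-31) ≡ 166 (mod 947).
Scan 646·166^i mod 947 for i = 0, 1, …:
  i=0: 646   i=1: 225   i=2: 417   i=3: 91
  i=4: 901   i=5: 887   i=6: 457   i=7: 102
  i=8: 833   i=9: 16     …   i=27: 66
  i=28: 539
Match at i=28, j=1: x = 28·31 + 1 = 869.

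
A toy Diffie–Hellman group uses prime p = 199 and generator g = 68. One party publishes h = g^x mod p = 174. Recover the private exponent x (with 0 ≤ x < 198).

Baby-step giant-step with m = ceil(sqrt(198)) = 15.
Baby table (68^j mod 199 for j=0..14):
  0:1  1:68  2:47  3:12  4:20  5:166  6:144  7:41
  8:2  9:136  10:94  11:24  12:40  13:133  14:89
Giant step factor: 68^(-15) ≡ 17 (mod 199).
Scan 174·17^i mod 199 for i = 0, 1, …:
  i=0: 174   i=1: 172   i=2: 138   i=3: 157
  i=4: 82   i=5: 1
Match at i=5, j=0: x = 5·15 + 0 = 75.

75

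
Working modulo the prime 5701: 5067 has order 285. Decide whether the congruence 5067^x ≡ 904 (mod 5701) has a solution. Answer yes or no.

no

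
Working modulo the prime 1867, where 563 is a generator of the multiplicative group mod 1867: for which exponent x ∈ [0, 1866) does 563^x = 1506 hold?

Baby-step giant-step with m = ceil(sqrt(1866)) = 44.
Baby table (563^j mod 1867 for j=0..43):
  0:1  1:563  2:1446  3:86  4:1743  5:1134  6:1795  7:538
  8:440  9:1276  10:1460  11:500  12:1450  13:471  14:59  15:1478
  16:1299  17:1340  18:152  19:1561  20:1353  21:3  22:1689  23:604
  24:258  25:1495  26:1535  27:1651  28:1614  29:1320  30:94  31:646
  32:1500  33:616  34:1413  35:177  36:700  37:163  38:286  39:456
  40:949  41:325  42:9  43:1333
Giant step factor: 563^(-44) ≡ 611 (mod 1867).
Scan 1506·611^i mod 1867 for i = 0, 1, …:
  i=0: 1506   i=1: 1602   i=2: 514   i=3: 398
  i=4: 468   i=5: 297   i=6: 368   i=7: 808
  i=8: 800   i=9: 1513     …   i=22: 213
  i=23: 1320
Match at i=23, j=29: x = 23·44 + 29 = 1041.

1041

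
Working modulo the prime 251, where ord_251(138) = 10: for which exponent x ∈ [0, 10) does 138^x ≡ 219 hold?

2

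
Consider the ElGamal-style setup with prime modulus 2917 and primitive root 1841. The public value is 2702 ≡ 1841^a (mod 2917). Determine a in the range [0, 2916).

1493

Baby-step giant-step with m = ceil(sqrt(2916)) = 54.
Baby table (1841^j mod 2917 for j=0..53):
  0:1  1:1841  2:2644  3:2048  4:1604  5:960  6:2575  7:450
  8:22  9:2581  10:2745  11:1301  12:284  13:701  14:1227  15:1149
  16:484  17:1359  18:2050  19:2369  20:414  21:837  22:741  23:1942
  24:1897  25:728  26:1345  27:2529  28:357  29:912  30:1717  31:1886
  32:896  33:1431  34:420  35:215  36:2020  37:2562  38:2770  39:654
  40:2210  41:2312  42:489  43:1813  44:685  45:941  46:2600  47:2720
  48:1948  49:1275  50:2007  51:1965  52:485  53:283
Giant step factor: 1841^(-54) ≡ 1415 (mod 2917).
Scan 2702·1415^i mod 2917 for i = 0, 1, …:
  i=0: 2702   i=1: 2060   i=2: 817   i=3: 923
  i=4: 2146   i=5: 2910   i=6: 1763   i=7: 610
  i=8: 2635   i=9: 599     …   i=26: 2845
  i=27: 215
Match at i=27, j=35: a = 27·54 + 35 = 1493.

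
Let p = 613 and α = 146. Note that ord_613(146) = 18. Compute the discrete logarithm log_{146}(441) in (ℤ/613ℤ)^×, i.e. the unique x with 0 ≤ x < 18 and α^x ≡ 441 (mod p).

16

Successive powers of 146 modulo 613:
  146^0=1  146^1=146  146^2=474  146^3=548  146^4=318  146^5=453
  146^6=547  146^7=172  146^8=592  146^9=612  146^10=467  146^11=139
  146^12=65  146^13=295  146^14=160  146^15=66  146^16=441
So 146^16 ≡ 441 (mod 613), giving x = 16.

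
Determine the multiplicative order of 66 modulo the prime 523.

261

The order of 66 must divide p − 1 = 522 = 2 · 3^2 · 29.
Divisors: 1, 2, 3, 6, 9, 18, 29, 58, 87, 174, 261, 522.
Check each in increasing order: 66^1 ≡ 66;  66^2 ≡ 172;  66^3 ≡ 369;  66^6 ≡ 181;  66^9 ≡ 368;  66^18 ≡ 490;  66^29 ≡ 94;  66^58 ≡ 468;  66^87 ≡ 60;  66^174 ≡ 462;  66^261 ≡ 1.
Smallest exponent giving 1 is 261.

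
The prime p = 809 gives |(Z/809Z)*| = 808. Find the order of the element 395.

The order of 395 must divide p − 1 = 808 = 2^3 · 101.
Divisors: 1, 2, 4, 8, 101, 202, 404, 808.
Check each in increasing order: 395^1 ≡ 395;  395^2 ≡ 697;  395^4 ≡ 409;  395^8 ≡ 627;  395^101 ≡ 318;  395^202 ≡ 808;  395^404 ≡ 1.
Smallest exponent giving 1 is 404.

404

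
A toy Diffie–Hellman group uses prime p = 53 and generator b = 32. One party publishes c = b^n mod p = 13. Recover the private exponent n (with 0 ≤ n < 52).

36

Baby-step giant-step with m = ceil(sqrt(52)) = 8.
Baby table (32^j mod 53 for j=0..7):
  0:1  1:32  2:17  3:14  4:24  5:26  6:37  7:18
Giant step factor: 32^(-8) ≡ 15 (mod 53).
Scan 13·15^i mod 53 for i = 0, 1, …:
  i=0: 13   i=1: 36   i=2: 10   i=3: 44
  i=4: 24
Match at i=4, j=4: n = 4·8 + 4 = 36.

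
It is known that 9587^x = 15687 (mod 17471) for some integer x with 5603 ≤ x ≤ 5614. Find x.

5603

Compute 9587^5603 mod 17471 = 15687, then multiply by 9587 repeatedly:
  9587^5603=15687
Found 15687 at exponent 5603.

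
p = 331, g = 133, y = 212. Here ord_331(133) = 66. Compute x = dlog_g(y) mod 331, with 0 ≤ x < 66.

8

Baby-step giant-step with m = ceil(sqrt(66)) = 9.
Baby table (133^j mod 331 for j=0..8):
  0:1  1:133  2:146  3:220  4:132  5:13  6:74  7:243
  8:212
Giant step factor: 133^(-9) ≡ 38 (mod 331).
Scan 212·38^i mod 331 for i = 0, 1, …:
  i=0: 212
Match at i=0, j=8: x = 0·9 + 8 = 8.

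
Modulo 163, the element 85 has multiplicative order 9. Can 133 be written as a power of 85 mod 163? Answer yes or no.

133 ∈ ⟨85⟩ iff 133^9 ≡ 1 (mod 163), since |⟨85⟩| = 9.
133^9 mod 163 = 1.
Since 1 = 1, 133 lies in the subgroup.

yes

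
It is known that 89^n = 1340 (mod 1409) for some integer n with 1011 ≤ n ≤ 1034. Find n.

Compute 89^1011 mod 1409 = 812, then multiply by 89 repeatedly:
  89^1011=812  89^1012=409  89^1013=1176  89^1014=398  89^1015=197
  89^1016=625  89^1017=674  89^1018=808  89^1019=53  89^1020=490
  89^1021=1340
Found 1340 at exponent 1021.

1021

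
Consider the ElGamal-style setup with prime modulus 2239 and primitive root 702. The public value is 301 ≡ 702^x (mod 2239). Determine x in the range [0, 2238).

Baby-step giant-step with m = ceil(sqrt(2238)) = 48.
Baby table (702^j mod 2239 for j=0..47):
  0:1  1:702  2:224  3:518  4:918  5:1843  6:1883  7:856
  8:860  9:1429  10:86  11:2158  12:1352  13:2007  14:583  15:1768
  16:730  17:1968  18:73  19:1988  20:679  21:1990  22:2083  23:199
  24:880  25:2035  26:88  27:1323  28:1800  29:804  30:180  31:976
  32:18  33:1441  34:1793  35:368  36:851  37:1828  38:309  39:1974
  40:2046  41:1093  42:1548  43:781  44:1946  45:302  46:1538  47:478
Giant step factor: 702^(-48) ≡ 99 (mod 2239).
Scan 301·99^i mod 2239 for i = 0, 1, …:
  i=0: 301   i=1: 692   i=2: 1338   i=3: 361
  i=4: 2154   i=5: 541   i=6: 2062   i=7: 389
  i=8: 448   i=9: 1811     …   i=19: 1054
  i=20: 1352
Match at i=20, j=12: x = 20·48 + 12 = 972.

972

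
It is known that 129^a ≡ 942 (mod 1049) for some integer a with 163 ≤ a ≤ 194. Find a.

190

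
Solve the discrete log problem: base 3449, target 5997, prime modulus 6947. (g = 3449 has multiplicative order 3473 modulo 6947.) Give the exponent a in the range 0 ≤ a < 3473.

1046

Baby-step giant-step with m = ceil(sqrt(3473)) = 59.
Baby table (3449^j mod 6947 for j=0..58):
  0:1  1:3449  2:2337  3:1793  4:1227  5:1200  6:5335  7:4759
  8:4977  9:6583  10:1971  11:3813  12:366  13:4927  14:861  15:3220
  16:4474  17:1539  18:503  19:5044  20:1468  21:5716  22:5845  23:6158
  24:1963  25:4009  26:2511  27:4477  28:4939  29:567  30:3476  31:5149
  32:2369  33:1009  34:6541  35:3000  36:2917  37:1477  38:2022  39:6037
  40:1454  41:6059  42:915  43:1897  44:5626  45:1103  46:4238  47:374
  48:4731  49:5663  50:3670  51:396  52:4192  53:1501  54:1434  55:6549
  56:2804  57:772  58:1927
Giant step factor: 3449^(-59) ≡ 2497 (mod 6947).
Scan 5997·2497^i mod 6947 for i = 0, 1, …:
  i=0: 5997   i=1: 3724   i=2: 3742   i=3: 59
  i=4: 1436   i=5: 1040   i=6: 5649   i=7: 3143
  i=8: 4908   i=9: 768     …   i=16: 3982
  i=17: 1897
Match at i=17, j=43: a = 17·59 + 43 = 1046.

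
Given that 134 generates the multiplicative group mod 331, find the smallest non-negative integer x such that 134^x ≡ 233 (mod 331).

214

Baby-step giant-step with m = ceil(sqrt(330)) = 19.
Baby table (134^j mod 331 for j=0..18):
  0:1  1:134  2:82  3:65  4:104  5:34  6:253  7:140
  8:224  9:226  10:163  11:327  12:126  13:3  14:71  15:246
  16:195  17:312  18:102
Giant step factor: 134^(-19) ≡ 273 (mod 331).
Scan 233·273^i mod 331 for i = 0, 1, …:
  i=0: 233   i=1: 57   i=2: 4   i=3: 99
  i=4: 216   i=5: 50   i=6: 79   i=7: 52
  i=8: 294   i=9: 160   i=10: 319   i=11: 34
Match at i=11, j=5: x = 11·19 + 5 = 214.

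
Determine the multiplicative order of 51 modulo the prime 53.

The order of 51 must divide p − 1 = 52 = 2^2 · 13.
Divisors: 1, 2, 4, 13, 26, 52.
Check each in increasing order: 51^1 ≡ 51;  51^2 ≡ 4;  51^4 ≡ 16;  51^13 ≡ 23;  51^26 ≡ 52;  51^52 ≡ 1.
Smallest exponent giving 1 is 52.

52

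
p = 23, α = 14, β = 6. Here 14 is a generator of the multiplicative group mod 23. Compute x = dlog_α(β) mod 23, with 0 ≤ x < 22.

Successive powers of 14 modulo 23:
  14^0=1  14^1=14  14^2=12  14^3=7  14^4=6
So 14^4 ≡ 6 (mod 23), giving x = 4.

4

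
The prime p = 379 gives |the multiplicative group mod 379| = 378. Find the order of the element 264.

18

The order of 264 must divide p − 1 = 378 = 2 · 3^3 · 7.
Divisors: 1, 2, 3, 6, 7, 9, 14, 18, 21, 27, 42, 54, 63, 126, 189, 378.
Check each in increasing order: 264^1 ≡ 264;  264^2 ≡ 339;  264^3 ≡ 52;  264^6 ≡ 51;  264^7 ≡ 199;  264^9 ≡ 378;  264^14 ≡ 185;  264^18 ≡ 1.
Smallest exponent giving 1 is 18.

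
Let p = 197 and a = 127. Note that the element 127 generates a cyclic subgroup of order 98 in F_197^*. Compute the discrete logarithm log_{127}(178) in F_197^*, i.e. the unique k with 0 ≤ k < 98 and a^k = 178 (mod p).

Baby-step giant-step with m = ceil(sqrt(98)) = 10.
Baby table (127^j mod 197 for j=0..9):
  0:1  1:127  2:172  3:174  4:34  5:181  6:135  7:6
  8:171  9:47
Giant step factor: 127^(-10) ≡ 187 (mod 197).
Scan 178·187^i mod 197 for i = 0, 1, …:
  i=0: 178   i=1: 190   i=2: 70   i=3: 88
  i=4: 105   i=5: 132   i=6: 59   i=7: 1
Match at i=7, j=0: k = 7·10 + 0 = 70.

70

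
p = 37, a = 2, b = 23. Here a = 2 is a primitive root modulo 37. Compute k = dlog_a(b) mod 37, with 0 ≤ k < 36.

15

Successive powers of 2 modulo 37:
  2^0=1  2^1=2  2^2=4  2^3=8  2^4=16  2^5=32
  2^6=27  2^7=17  2^8=34  2^9=31  2^10=25  2^11=13
  2^12=26  2^13=15  2^14=30  2^15=23
So 2^15 ≡ 23 (mod 37), giving k = 15.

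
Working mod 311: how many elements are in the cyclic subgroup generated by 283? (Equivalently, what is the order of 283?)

310

The order of 283 must divide p − 1 = 310 = 2 · 5 · 31.
Divisors: 1, 2, 5, 10, 31, 62, 155, 310.
Check each in increasing order: 283^1 ≡ 283;  283^2 ≡ 162;  283^5 ≡ 61;  283^10 ≡ 300;  283^31 ≡ 259;  283^62 ≡ 216;  283^155 ≡ 310;  283^310 ≡ 1.
Smallest exponent giving 1 is 310.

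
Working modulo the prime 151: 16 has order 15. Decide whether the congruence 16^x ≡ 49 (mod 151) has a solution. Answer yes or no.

49 ∈ ⟨16⟩ iff 49^15 ≡ 1 (mod 151), since |⟨16⟩| = 15.
49^15 mod 151 = 8.
Since 8 ≠ 1, 49 does not lie in the subgroup.

no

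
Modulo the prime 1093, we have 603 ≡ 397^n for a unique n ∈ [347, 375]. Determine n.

374

Compute 397^347 mod 1093 = 711, then multiply by 397 repeatedly:
  397^347=711  397^348=273  397^349=174  397^350=219  397^351=596
  397^352=524  397^353=358  397^354=36  397^355=83  397^356=161
  397^357=523  397^358=1054  397^359=912  397^360=281  397^361=71
  397^362=862  397^363=105  397^364=151  397^365=925  397^366=1070
  397^367=706  397^368=474  397^369=182  397^370=116  397^371=146
  397^372=33  397^373=1078  397^374=603
Found 603 at exponent 374.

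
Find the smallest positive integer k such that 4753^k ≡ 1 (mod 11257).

11256

The order of 4753 must divide p − 1 = 11256 = 2^3 · 3 · 7 · 67.
Divisors: 1, 2, 3, 4, 6, 7, 8, 12, 14, 21, 24, 28, 42, 56, 67, 84, 134, 168, 201, 268, 402, 469, 536, 804, 938, 1407, 1608, 1876, 2814, 3752, 5628, 11256.
Check each in increasing order: 4753^1 ≡ 4753;  4753^2 ≡ 9467;  4753^3 ≡ 2422;  4753^4 ≡ 7112;  4753^6 ≡ 1187;  4753^7 ≡ 2054;  4753^8 ≡ 2843;  4753^12 ≡ 1844;  4753^14 ≡ 8798;  4753^21 ≡ 3607;  4753^24 ≡ 722;  4753^28 ≡ 1672;  4753^42 ≡ 8614;  4753^56 ≡ 3848;  4753^67 ≡ 6746;  4753^84 ≡ 6109;  4753^134 ≡ 7722;  4753^168 ≡ 2926;  4753^201 ≡ 6473;  4753^268 ≡ 955;  4753^402 ≡ 1175;  4753^469 ≡ 1622;  4753^536 ≡ 208;  4753^804 ≡ 7271;  4753^938 ≡ 8003;  4753^1407 ≡ 1545;  4753^1608 ≡ 4569;  4753^1876 ≡ 6936;  4753^2814 ≡ 541;  4753^3752 ≡ 6935;  4753^5628 ≡ 11256;  4753^11256 ≡ 1.
Smallest exponent giving 1 is 11256.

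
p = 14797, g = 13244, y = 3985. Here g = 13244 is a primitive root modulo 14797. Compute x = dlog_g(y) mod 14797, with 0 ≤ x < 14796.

9485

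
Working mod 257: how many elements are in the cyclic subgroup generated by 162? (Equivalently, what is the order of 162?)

The order of 162 must divide p − 1 = 256 = 2^8.
Divisors: 1, 2, 4, 8, 16, 32, 64, 128, 256.
Check each in increasing order: 162^1 ≡ 162;  162^2 ≡ 30;  162^4 ≡ 129;  162^8 ≡ 193;  162^16 ≡ 241;  162^32 ≡ 256;  162^64 ≡ 1.
Smallest exponent giving 1 is 64.

64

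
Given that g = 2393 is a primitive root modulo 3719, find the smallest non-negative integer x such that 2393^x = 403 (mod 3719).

1594

Baby-step giant-step with m = ceil(sqrt(3718)) = 61.
Baby table (2393^j mod 3719 for j=0..60):
  0:1  1:2393  2:2908  3:595  4:3177  5:925  6:720  7:1063
  8:3682  9:715  10:255  11:299  12:1459  13:2965  14:3112  15:1578
  16:1369  17:3297  18:1722  19:94  20:1802  21:1865  22:145  23:1118
  24:1413  25:738  26:3228  27:241  28:268  29:1656  30:2073  31:3262
  32:3504  33:2446  34:3291  35:2240  36:1241  37:1951  38:1398  39:2033
  40:517  41:2473  42:960  43:2657  44:2430  45:2193  46:340  47:2878
  48:3185  49:1474  50:1670  51:2104  52:3065  53:677  54:2296  55:1365
  56:1163  57:1247  58:1433  59:251  60:1884
Giant step factor: 2393^(-61) ≡ 2725 (mod 3719).
Scan 403·2725^i mod 3719 for i = 0, 1, …:
  i=0: 403   i=1: 1070   i=2: 54   i=3: 2109
  i=4: 1170   i=5: 1067   i=6: 3036   i=7: 2044
  i=8: 2557   i=9: 2138     …   i=25: 782
  i=26: 3682
Match at i=26, j=8: x = 26·61 + 8 = 1594.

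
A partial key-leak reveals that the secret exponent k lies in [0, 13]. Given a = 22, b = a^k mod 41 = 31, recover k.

12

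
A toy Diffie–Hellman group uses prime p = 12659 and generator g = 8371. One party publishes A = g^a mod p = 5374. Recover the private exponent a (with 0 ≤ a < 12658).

Baby-step giant-step with m = ceil(sqrt(12658)) = 113.
Baby table (8371^j mod 12659 for j=0..112):
  0:1  1:8371  2:6076  3:10993  4:4132  5:4584  6:3235  7:2584
  8:9092  9:3224  10:11775  11:5551  12:8891  13:4300  14:5763  15:11283
  16:1194  17:7023  18:1137  19:10918  20:9257  21:4608  22:1595  23:9159
  24:7085  25:1120  26:7860  27:7237  28:7612  29:7305  30:7185  31:2726
  32:7828  33:5204  34:3065  35:9981  36:1551  37:7946  38:5580  39:11129
  40:3278  41:8085  42:4521  43:7540  44:12225  45:119  46:8747  47:1481
  48:4290  49:10666  50:1159  51:5195  52:3680  53:5933  54:3886  55:8735
  56:2301  57:7332  58:5340  59:2211  60:823  61:2837  62:243  63:8713
  64:8024  65:250  66:4015  67:12579  68:1247  69:7621  70:6690  71:11233
  72:391  73:7039  74:8483  75:6862  76:7919  77:7425  78:11644  79:10283
  80:10452  81:7343  82:8808  83:5752  84:7815  85:10312  86:31  87:6321
  88:11130  89:11649  90:1502  91:2855  92:11672  93:4150  94:3354  95:11331
  96:10573  97:7514  98:9782  99:6710  100:1427  101:7980  102:11696  103:2510
  104:9929  105:9324  106:8469  107:3599  108:11468  109:5431  110:4432  111:9402
  112:3139
Giant step factor: 8371^(-113) ≡ 11647 (mod 12659).
Scan 5374·11647^i mod 12659 for i = 0, 1, …:
  i=0: 5374   i=1: 4882   i=2: 9085   i=3: 9073
  i=4: 8558   i=5: 10719   i=6: 1135   i=7: 3349
  i=8: 3424   i=9: 3478     …   i=105: 5063
  i=106: 3139
Match at i=106, j=112: a = 106·113 + 112 = 12090.

12090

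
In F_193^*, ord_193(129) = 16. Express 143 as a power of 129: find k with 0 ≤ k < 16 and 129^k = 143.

3

Successive powers of 129 modulo 193:
  129^0=1  129^1=129  129^2=43  129^3=143
So 129^3 ≡ 143 (mod 193), giving k = 3.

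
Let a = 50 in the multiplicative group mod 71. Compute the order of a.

35

The order of 50 must divide p − 1 = 70 = 2 · 5 · 7.
Divisors: 1, 2, 5, 7, 10, 14, 35, 70.
Check each in increasing order: 50^1 ≡ 50;  50^2 ≡ 15;  50^5 ≡ 32;  50^7 ≡ 54;  50^10 ≡ 30;  50^14 ≡ 5;  50^35 ≡ 1.
Smallest exponent giving 1 is 35.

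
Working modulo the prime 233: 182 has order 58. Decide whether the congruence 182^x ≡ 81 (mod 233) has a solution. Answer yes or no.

81 ∈ ⟨182⟩ iff 81^58 ≡ 1 (mod 233), since |⟨182⟩| = 58.
81^58 mod 233 = 1.
Since 1 = 1, 81 lies in the subgroup.

yes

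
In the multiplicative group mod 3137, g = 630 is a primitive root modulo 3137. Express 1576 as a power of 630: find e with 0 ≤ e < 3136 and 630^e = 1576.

718

Baby-step giant-step with m = ceil(sqrt(3136)) = 56.
Baby table (630^j mod 3137 for j=0..55):
  0:1  1:630  2:1638  3:3004  4:909  5:1736  6:2004  7:1446
  8:1250  9:113  10:2176  11:11  12:656  13:2333  14:1674  15:588
  16:274  17:85  18:221  19:1202  20:1243  21:1977  22:121  23:942
  24:567  25:2729  26:194  27:3014  28:935  29:2431  30:674  31:1125
  32:2925  33:1331  34:951  35:3100  36:1786  37:2134  38:1784  39:874
  40:1645  41:1140  42:2964  43:805  44:2093  45:1050  46:2730  47:824
  48:1515  49:802  50:203  51:2410  52:3129  53:1234  54:2581  55:1064
Giant step factor: 630^(-56) ≡ 1053 (mod 3137).
Scan 1576·1053^i mod 3137 for i = 0, 1, …:
  i=0: 1576   i=1: 55   i=2: 1449   i=3: 1215
  i=4: 2636   i=5: 2600   i=6: 2336   i=7: 400
  i=8: 842   i=9: 1992   i=10: 2060   i=11: 1513
  i=12: 2730
Match at i=12, j=46: e = 12·56 + 46 = 718.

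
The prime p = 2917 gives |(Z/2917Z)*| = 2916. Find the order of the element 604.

The order of 604 must divide p − 1 = 2916 = 2^2 · 3^6.
Divisors: 1, 2, 3, 4, 6, 9, 12, 18, 27, 36, 54, 81, 108, 162, 243, 324, 486, 729, 972, 1458, 2916.
Check each in increasing order: 604^1 ≡ 604;  604^2 ≡ 191;  604^3 ≡ 1601;  604^4 ≡ 1477;  604^6 ≡ 2075;  604^9 ≡ 2529;  604^12 ≡ 133;  604^18 ≡ 1777;  604^27 ≡ 1853;  604^36 ≡ 1535;  604^54 ≡ 300;  604^81 ≡ 1670;  604^108 ≡ 2490;  604^162 ≡ 248;  604^243 ≡ 2863;  604^324 ≡ 247;  604^486 ≡ 2916;  604^729 ≡ 54;  604^972 ≡ 1.
Smallest exponent giving 1 is 972.

972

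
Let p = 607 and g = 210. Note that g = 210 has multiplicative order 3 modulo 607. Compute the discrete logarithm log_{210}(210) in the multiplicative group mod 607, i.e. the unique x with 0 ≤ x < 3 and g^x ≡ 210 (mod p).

Successive powers of 210 modulo 607:
  210^0=1  210^1=210
So 210^1 ≡ 210 (mod 607), giving x = 1.

1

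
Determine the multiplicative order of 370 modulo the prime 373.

The order of 370 must divide p − 1 = 372 = 2^2 · 3 · 31.
Divisors: 1, 2, 3, 4, 6, 12, 31, 62, 93, 124, 186, 372.
Check each in increasing order: 370^1 ≡ 370;  370^2 ≡ 9;  370^3 ≡ 346;  370^4 ≡ 81;  370^6 ≡ 356;  370^12 ≡ 289;  370^31 ≡ 284;  370^62 ≡ 88;  370^93 ≡ 1.
Smallest exponent giving 1 is 93.

93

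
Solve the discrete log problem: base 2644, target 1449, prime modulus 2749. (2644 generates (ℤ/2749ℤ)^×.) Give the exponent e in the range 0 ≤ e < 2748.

1987

Baby-step giant-step with m = ceil(sqrt(2748)) = 53.
Baby table (2644^j mod 2749 for j=0..52):
  0:1  1:2644  2:29  3:2453  4:841  5:2412  6:2397  7:1223
  8:788  9:2479  10:860  11:417  12:199  13:1097  14:273  15:1574
  16:2419  17:1662  18:1426  19:1465  20:119  21:1250  22:702  23:513
  24:1115  25:1132  26:2096  27:2589  28:306  29:858  30:627  31:141
  32:1689  33:1340  34:2248  35:374  36:1965  37:2599  38:2005  39:1148
  40:416  41:304  42:1068  43:569  44:733  45:7  46:2014  47:203
  48:677  49:389  50:390  51:285  52:314
Giant step factor: 2644^(-53) ≡ 1680 (mod 2749).
Scan 1449·1680^i mod 2749 for i = 0, 1, …:
  i=0: 1449   i=1: 1455   i=2: 539   i=3: 1099
  i=4: 1741   i=5: 2693   i=6: 2135   i=7: 2104
  i=8: 2255   i=9: 278     …   i=36: 1991
  i=37: 2096
Match at i=37, j=26: e = 37·53 + 26 = 1987.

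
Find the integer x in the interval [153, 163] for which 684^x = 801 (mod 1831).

Compute 684^153 mod 1831 = 801, then multiply by 684 repeatedly:
  684^153=801
Found 801 at exponent 153.

153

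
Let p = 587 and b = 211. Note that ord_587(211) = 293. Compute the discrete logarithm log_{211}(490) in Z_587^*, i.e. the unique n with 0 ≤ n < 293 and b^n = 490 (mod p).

244

Baby-step giant-step with m = ceil(sqrt(293)) = 18.
Baby table (211^j mod 587 for j=0..17):
  0:1  1:211  2:496  3:170  4:63  5:379  6:137  7:144
  8:447  9:397  10:413  11:267  12:572  13:357  14:191  15:385
  16:229  17:185
Giant step factor: 211^(-18) ≡ 585 (mod 587).
Scan 490·585^i mod 587 for i = 0, 1, …:
  i=0: 490   i=1: 194   i=2: 199   i=3: 189
  i=4: 209   i=5: 169   i=6: 249   i=7: 89
  i=8: 409   i=9: 356   i=10: 462   i=11: 250
  i=12: 87   i=13: 413
Match at i=13, j=10: n = 13·18 + 10 = 244.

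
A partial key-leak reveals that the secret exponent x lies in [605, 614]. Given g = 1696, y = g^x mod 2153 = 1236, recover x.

607

Compute 1696^605 mod 2153 = 1231, then multiply by 1696 repeatedly:
  1696^605=1231  1696^606=1519  1696^607=1236
Found 1236 at exponent 607.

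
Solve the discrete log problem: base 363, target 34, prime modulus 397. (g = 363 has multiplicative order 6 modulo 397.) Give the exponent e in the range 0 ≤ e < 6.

4

Successive powers of 363 modulo 397:
  363^0=1  363^1=363  363^2=362  363^3=396  363^4=34
So 363^4 ≡ 34 (mod 397), giving e = 4.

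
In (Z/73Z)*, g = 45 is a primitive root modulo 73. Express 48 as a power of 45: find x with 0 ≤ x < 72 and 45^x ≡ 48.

14

Baby-step giant-step with m = ceil(sqrt(72)) = 9.
Baby table (45^j mod 73 for j=0..8):
  0:1  1:45  2:54  3:21  4:69  5:39  6:3  7:62
  8:16
Giant step factor: 45^(-9) ≡ 51 (mod 73).
Scan 48·51^i mod 73 for i = 0, 1, …:
  i=0: 48   i=1: 39
Match at i=1, j=5: x = 1·9 + 5 = 14.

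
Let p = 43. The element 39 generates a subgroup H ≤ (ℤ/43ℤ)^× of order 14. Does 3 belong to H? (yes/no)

no

3 ∈ ⟨39⟩ iff 3^14 ≡ 1 (mod 43), since |⟨39⟩| = 14.
3^14 mod 43 = 36.
Since 36 ≠ 1, 3 does not lie in the subgroup.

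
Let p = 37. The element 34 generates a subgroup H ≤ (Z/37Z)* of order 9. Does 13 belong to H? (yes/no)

no

13 ∈ ⟨34⟩ iff 13^9 ≡ 1 (mod 37), since |⟨34⟩| = 9.
13^9 mod 37 = 6.
Since 6 ≠ 1, 13 does not lie in the subgroup.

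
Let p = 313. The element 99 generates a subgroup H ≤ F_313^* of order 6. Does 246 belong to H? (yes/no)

no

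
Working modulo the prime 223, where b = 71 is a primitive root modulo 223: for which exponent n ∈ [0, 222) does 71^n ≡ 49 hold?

96

Baby-step giant-step with m = ceil(sqrt(222)) = 15.
Baby table (71^j mod 223 for j=0..14):
  0:1  1:71  2:135  3:219  4:162  5:129  6:16  7:21
  8:153  9:159  10:139  11:57  12:33  13:113  14:218
Giant step factor: 71^(-15) ≡ 174 (mod 223).
Scan 49·174^i mod 223 for i = 0, 1, …:
  i=0: 49   i=1: 52   i=2: 128   i=3: 195
  i=4: 34   i=5: 118   i=6: 16
Match at i=6, j=6: n = 6·15 + 6 = 96.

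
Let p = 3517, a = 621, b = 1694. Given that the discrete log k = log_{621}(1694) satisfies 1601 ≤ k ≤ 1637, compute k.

1620

Compute 621^1601 mod 3517 = 2138, then multiply by 621 repeatedly:
  621^1601=2138  621^1602=1789  621^1603=3114  621^1604=2961  621^1605=2907
  621^1606=1026  621^1607=569  621^1608=1649  621^1609=582  621^1610=2688
  621^1611=2190  621^1612=2428  621^1613=2512  621^1614=1921  621^1615=678
  621^1616=2515  621^1617=267  621^1618=508  621^1619=2455  621^1620=1694
Found 1694 at exponent 1620.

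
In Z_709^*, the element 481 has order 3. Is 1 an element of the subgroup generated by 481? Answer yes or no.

1 ∈ ⟨481⟩ iff 1^3 ≡ 1 (mod 709), since |⟨481⟩| = 3.
1^3 mod 709 = 1.
Since 1 = 1, 1 lies in the subgroup.

yes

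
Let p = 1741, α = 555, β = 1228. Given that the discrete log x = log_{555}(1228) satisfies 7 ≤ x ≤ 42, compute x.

31

Compute 555^7 mod 1741 = 1550, then multiply by 555 repeatedly:
  555^7=1550  555^8=196  555^9=838  555^10=243  555^11=808
  555^12=1003  555^13=1286  555^14=1661  555^15=866  555^16=114
  555^17=594  555^18=621  555^19=1678  555^20=1596  555^21=1352
  555^22=1730  555^23=859  555^24=1452  555^25=1518  555^26=1587
  555^27=1580  555^28=1177  555^29=360  555^30=1326  555^31=1228
Found 1228 at exponent 31.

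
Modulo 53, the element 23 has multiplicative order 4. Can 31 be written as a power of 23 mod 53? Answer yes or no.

31 ∈ ⟨23⟩ iff 31^4 ≡ 1 (mod 53), since |⟨23⟩| = 4.
31^4 mod 53 = 49.
Since 49 ≠ 1, 31 does not lie in the subgroup.

no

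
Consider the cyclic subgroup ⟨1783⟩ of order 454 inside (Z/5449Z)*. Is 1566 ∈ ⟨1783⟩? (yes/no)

no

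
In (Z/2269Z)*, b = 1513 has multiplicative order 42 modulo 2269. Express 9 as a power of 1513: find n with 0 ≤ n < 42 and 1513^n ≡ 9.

Baby-step giant-step with m = ceil(sqrt(42)) = 7.
Baby table (1513^j mod 2269 for j=0..6):
  0:1  1:1513  2:2017  3:2185  4:2241  5:747  6:249
Giant step factor: 1513^(-7) ≡ 2187 (mod 2269).
Scan 9·2187^i mod 2269 for i = 0, 1, …:
  i=0: 9   i=1: 1531   i=2: 1522   i=3: 2260
  i=4: 738   i=5: 747
Match at i=5, j=5: n = 5·7 + 5 = 40.

40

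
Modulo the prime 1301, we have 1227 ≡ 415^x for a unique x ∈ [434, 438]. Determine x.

438

Compute 415^434 mod 1301 = 864, then multiply by 415 repeatedly:
  415^434=864  415^435=785  415^436=525  415^437=608  415^438=1227
Found 1227 at exponent 438.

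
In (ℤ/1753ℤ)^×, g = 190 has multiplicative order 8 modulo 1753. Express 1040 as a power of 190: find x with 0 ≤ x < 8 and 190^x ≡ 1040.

2

Successive powers of 190 modulo 1753:
  190^0=1  190^1=190  190^2=1040
So 190^2 ≡ 1040 (mod 1753), giving x = 2.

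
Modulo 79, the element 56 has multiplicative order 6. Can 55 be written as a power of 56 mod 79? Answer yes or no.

yes

⟨56⟩ has order 6; its elements mod 79 are {1, 23, 24, 55, 56, 78}.
55 is in this set.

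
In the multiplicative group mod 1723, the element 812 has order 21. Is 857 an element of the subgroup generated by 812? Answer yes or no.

yes

857 ∈ ⟨812⟩ iff 857^21 ≡ 1 (mod 1723), since |⟨812⟩| = 21.
857^21 mod 1723 = 1.
Since 1 = 1, 857 lies in the subgroup.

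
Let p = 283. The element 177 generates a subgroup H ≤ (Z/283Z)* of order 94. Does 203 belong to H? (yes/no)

no

203 ∈ ⟨177⟩ iff 203^94 ≡ 1 (mod 283), since |⟨177⟩| = 94.
203^94 mod 283 = 44.
Since 44 ≠ 1, 203 does not lie in the subgroup.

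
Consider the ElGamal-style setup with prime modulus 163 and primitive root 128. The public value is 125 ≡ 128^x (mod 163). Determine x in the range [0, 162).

99

Baby-step giant-step with m = ceil(sqrt(162)) = 13.
Baby table (128^j mod 163 for j=0..12):
  0:1  1:128  2:84  3:157  4:47  5:148  6:36  7:44
  8:90  9:110  10:62  11:112  12:155
Giant step factor: 128^(-13) ≡ 124 (mod 163).
Scan 125·124^i mod 163 for i = 0, 1, …:
  i=0: 125   i=1: 15   i=2: 67   i=3: 158
  i=4: 32   i=5: 56   i=6: 98   i=7: 90
Match at i=7, j=8: x = 7·13 + 8 = 99.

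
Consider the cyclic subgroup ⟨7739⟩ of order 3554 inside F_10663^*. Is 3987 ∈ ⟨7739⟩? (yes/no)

no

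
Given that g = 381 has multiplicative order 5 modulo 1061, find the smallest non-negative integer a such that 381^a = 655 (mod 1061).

3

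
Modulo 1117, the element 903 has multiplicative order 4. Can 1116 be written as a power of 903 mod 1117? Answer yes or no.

1116 ∈ ⟨903⟩ iff 1116^4 ≡ 1 (mod 1117), since |⟨903⟩| = 4.
1116^4 mod 1117 = 1.
Since 1 = 1, 1116 lies in the subgroup.

yes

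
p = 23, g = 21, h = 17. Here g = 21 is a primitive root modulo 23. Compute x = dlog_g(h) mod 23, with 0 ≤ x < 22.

9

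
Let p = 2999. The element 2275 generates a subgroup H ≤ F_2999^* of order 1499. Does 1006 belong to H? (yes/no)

1006 ∈ ⟨2275⟩ iff 1006^1499 ≡ 1 (mod 2999), since |⟨2275⟩| = 1499.
1006^1499 mod 2999 = 2998.
Since 2998 ≠ 1, 1006 does not lie in the subgroup.

no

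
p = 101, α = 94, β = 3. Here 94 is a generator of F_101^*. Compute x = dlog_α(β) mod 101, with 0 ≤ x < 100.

Baby-step giant-step with m = ceil(sqrt(100)) = 10.
Baby table (94^j mod 101 for j=0..9):
  0:1  1:94  2:49  3:61  4:78  5:60  6:85  7:11
  8:24  9:34
Giant step factor: 94^(-10) ≡ 14 (mod 101).
Scan 3·14^i mod 101 for i = 0, 1, …:
  i=0: 3   i=1: 42   i=2: 83   i=3: 51
  i=4: 7   i=5: 98   i=6: 59   i=7: 18
  i=8: 50   i=9: 94
Match at i=9, j=1: x = 9·10 + 1 = 91.

91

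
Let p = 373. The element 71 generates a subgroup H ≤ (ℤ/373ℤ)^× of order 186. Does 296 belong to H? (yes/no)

no

296 ∈ ⟨71⟩ iff 296^186 ≡ 1 (mod 373), since |⟨71⟩| = 186.
296^186 mod 373 = 372.
Since 372 ≠ 1, 296 does not lie in the subgroup.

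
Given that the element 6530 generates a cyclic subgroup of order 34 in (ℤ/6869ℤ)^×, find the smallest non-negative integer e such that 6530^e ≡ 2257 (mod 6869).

10

Successive powers of 6530 modulo 6869:
  6530^0=1  6530^1=6530  6530^2=5017  6530^3=2749  6530^4=2273  6530^5=5650
  6530^6=1101  6530^7=4556  6530^8=1041  6530^9=4289  6530^10=2257
So 6530^10 ≡ 2257 (mod 6869), giving e = 10.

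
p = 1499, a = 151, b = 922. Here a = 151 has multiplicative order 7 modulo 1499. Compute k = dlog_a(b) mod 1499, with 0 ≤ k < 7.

4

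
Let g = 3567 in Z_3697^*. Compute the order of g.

The order of 3567 must divide p − 1 = 3696 = 2^4 · 3 · 7 · 11.
Divisors: 1, 2, 3, 4, 6, 7, 8, 11, 12, 14, 16, 21, 22, 24, 28, 33, 42, 44, 48, 56, 66, 77, 84, 88, 112, 132, 154, 168, 176, 231, 264, 308, 336, 462, 528, 616, 924, 1232, 1848, 3696.
Check each in increasing order: 3567^1 ≡ 3567;  3567^2 ≡ 2112;  3567^3 ≡ 2715;  3567^4 ≡ 1962;  3567^6 ≡ 3104;  3567^7 ≡ 3150;  3567^8 ≡ 867;  3567^11 ≡ 2613;  3567^12 ≡ 434;  3567^14 ≡ 3449;  3567^16 ≡ 1198;  3567^21 ≡ 2564;  3567^22 ≡ 3107;  3567^24 ≡ 3506;  3567^28 ≡ 2352;  3567^33 ≡ 3676;  3567^42 ≡ 830;  3567^44 ≡ 582;  3567^48 ≡ 3208;  3567^56 ≡ 1192;  3567^66 ≡ 441;  3567^77 ≡ 2566;  3567^84 ≡ 1258;  3567^88 ≡ 2297;  3567^112 ≡ 1216;  3567^132 ≡ 2237;  3567^154 ≡ 3696;  3567^168 ≡ 248;  3567^176 ≡ 590;  3567^231 ≡ 1131;  3567^264 ≡ 2128;  3567^308 ≡ 1.
Smallest exponent giving 1 is 308.

308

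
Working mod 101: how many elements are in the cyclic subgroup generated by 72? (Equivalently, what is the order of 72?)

100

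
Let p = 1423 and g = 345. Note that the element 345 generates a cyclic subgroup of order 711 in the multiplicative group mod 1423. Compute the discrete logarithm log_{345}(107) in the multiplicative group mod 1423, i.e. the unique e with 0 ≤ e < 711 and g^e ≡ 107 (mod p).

184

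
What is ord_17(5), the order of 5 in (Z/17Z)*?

The order of 5 must divide p − 1 = 16 = 2^4.
Divisors: 1, 2, 4, 8, 16.
Check each in increasing order: 5^1 ≡ 5;  5^2 ≡ 8;  5^4 ≡ 13;  5^8 ≡ 16;  5^16 ≡ 1.
Smallest exponent giving 1 is 16.

16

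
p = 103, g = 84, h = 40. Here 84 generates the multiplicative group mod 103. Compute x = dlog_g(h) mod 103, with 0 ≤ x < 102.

89

Baby-step giant-step with m = ceil(sqrt(102)) = 11.
Baby table (84^j mod 103 for j=0..10):
  0:1  1:84  2:52  3:42  4:26  5:21  6:13  7:62
  8:58  9:31  10:29
Giant step factor: 84^(-11) ≡ 20 (mod 103).
Scan 40·20^i mod 103 for i = 0, 1, …:
  i=0: 40   i=1: 79   i=2: 35   i=3: 82
  i=4: 95   i=5: 46   i=6: 96   i=7: 66
  i=8: 84
Match at i=8, j=1: x = 8·11 + 1 = 89.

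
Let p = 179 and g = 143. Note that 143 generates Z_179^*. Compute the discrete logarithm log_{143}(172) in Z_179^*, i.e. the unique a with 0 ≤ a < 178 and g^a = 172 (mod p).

140

Baby-step giant-step with m = ceil(sqrt(178)) = 14.
Baby table (143^j mod 179 for j=0..13):
  0:1  1:143  2:43  3:63  4:59  5:24  6:31  7:137
  8:80  9:163  10:39  11:28  12:66  13:130
Giant step factor: 143^(-14) ≡ 117 (mod 179).
Scan 172·117^i mod 179 for i = 0, 1, …:
  i=0: 172   i=1: 76   i=2: 121   i=3: 16
  i=4: 82   i=5: 107   i=6: 168   i=7: 145
  i=8: 139   i=9: 153   i=10: 1
Match at i=10, j=0: a = 10·14 + 0 = 140.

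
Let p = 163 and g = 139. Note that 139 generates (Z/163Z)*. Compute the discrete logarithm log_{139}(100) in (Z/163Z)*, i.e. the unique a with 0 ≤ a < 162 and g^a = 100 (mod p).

100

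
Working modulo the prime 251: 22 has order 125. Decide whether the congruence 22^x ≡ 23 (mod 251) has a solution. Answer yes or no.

23 ∈ ⟨22⟩ iff 23^125 ≡ 1 (mod 251), since |⟨22⟩| = 125.
23^125 mod 251 = 1.
Since 1 = 1, 23 lies in the subgroup.

yes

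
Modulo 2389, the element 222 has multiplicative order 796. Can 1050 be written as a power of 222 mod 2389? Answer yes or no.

1050 ∈ ⟨222⟩ iff 1050^796 ≡ 1 (mod 2389), since |⟨222⟩| = 796.
1050^796 mod 2389 = 1.
Since 1 = 1, 1050 lies in the subgroup.

yes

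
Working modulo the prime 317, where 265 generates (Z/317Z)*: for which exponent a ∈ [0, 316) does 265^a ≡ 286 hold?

118

Baby-step giant-step with m = ceil(sqrt(316)) = 18.
Baby table (265^j mod 317 for j=0..17):
  0:1  1:265  2:168  3:140  4:11  5:62  6:263  7:272
  8:121  9:48  10:40  11:139  12:63  13:211  14:123  15:261
  16:59  17:102
Giant step factor: 265^(-18) ≡ 138 (mod 317).
Scan 286·138^i mod 317 for i = 0, 1, …:
  i=0: 286   i=1: 160   i=2: 207   i=3: 36
  i=4: 213   i=5: 230   i=6: 40
Match at i=6, j=10: a = 6·18 + 10 = 118.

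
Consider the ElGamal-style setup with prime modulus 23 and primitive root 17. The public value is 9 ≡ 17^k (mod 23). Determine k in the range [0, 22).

14

Successive powers of 17 modulo 23:
  17^0=1  17^1=17  17^2=13  17^3=14  17^4=8  17^5=21
  17^6=12  17^7=20  17^8=18  17^9=7  17^10=4  17^11=22
  17^12=6  17^13=10  17^14=9
So 17^14 ≡ 9 (mod 23), giving k = 14.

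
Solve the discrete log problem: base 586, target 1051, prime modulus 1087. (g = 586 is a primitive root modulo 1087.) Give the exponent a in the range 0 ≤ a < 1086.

Baby-step giant-step with m = ceil(sqrt(1086)) = 33.
Baby table (586^j mod 1087 for j=0..32):
  0:1  1:586  2:991  3:268  4:520  5:360  6:82  7:224
  8:824  9:236  10:247  11:171  12:202  13:976  14:174  15:873
  16:688  17:978  18:259  19:681  20:137  21:931  22:979  23:845
  24:585  25:405  26:364  27:252  28:927  29:809  30:142  31:600
  32:499
Giant step factor: 586^(-33) ≡ 593 (mod 1087).
Scan 1051·593^i mod 1087 for i = 0, 1, …:
  i=0: 1051   i=1: 392   i=2: 925   i=3: 677
  i=4: 358   i=5: 329   i=6: 524   i=7: 937
  i=8: 184   i=9: 412     …   i=26: 11
  i=27: 1
Match at i=27, j=0: a = 27·33 + 0 = 891.

891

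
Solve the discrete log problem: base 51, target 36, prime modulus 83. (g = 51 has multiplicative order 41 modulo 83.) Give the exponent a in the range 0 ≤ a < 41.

21

Baby-step giant-step with m = ceil(sqrt(41)) = 7.
Baby table (51^j mod 83 for j=0..6):
  0:1  1:51  2:28  3:17  4:37  5:61  6:40
Giant step factor: 51^(-7) ≡ 64 (mod 83).
Scan 36·64^i mod 83 for i = 0, 1, …:
  i=0: 36   i=1: 63   i=2: 48   i=3: 1
Match at i=3, j=0: a = 3·7 + 0 = 21.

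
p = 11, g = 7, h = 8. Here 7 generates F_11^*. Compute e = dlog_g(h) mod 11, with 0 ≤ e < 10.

Successive powers of 7 modulo 11:
  7^0=1  7^1=7  7^2=5  7^3=2  7^4=3  7^5=10
  7^6=4  7^7=6  7^8=9  7^9=8
So 7^9 ≡ 8 (mod 11), giving e = 9.

9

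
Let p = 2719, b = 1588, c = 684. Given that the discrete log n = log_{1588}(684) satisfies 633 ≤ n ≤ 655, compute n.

Compute 1588^633 mod 2719 = 1713, then multiply by 1588 repeatedly:
  1588^633=1713  1588^634=1244  1588^635=1478  1588^636=567  1588^637=407
  1588^638=1913  1588^639=721  1588^640=249  1588^641=1157  1588^642=1991
  1588^643=2230  1588^644=1102  1588^645=1659  1588^646=2500  1588^647=260
  1588^648=2311  1588^649=1937  1588^650=767  1588^651=2603  1588^652=684
Found 684 at exponent 652.

652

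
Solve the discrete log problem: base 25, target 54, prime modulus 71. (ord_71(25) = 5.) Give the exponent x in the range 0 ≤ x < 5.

Successive powers of 25 modulo 71:
  25^0=1  25^1=25  25^2=57  25^3=5  25^4=54
So 25^4 ≡ 54 (mod 71), giving x = 4.

4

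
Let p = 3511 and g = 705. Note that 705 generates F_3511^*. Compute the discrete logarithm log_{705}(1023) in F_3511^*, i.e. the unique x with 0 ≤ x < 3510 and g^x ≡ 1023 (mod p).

Baby-step giant-step with m = ceil(sqrt(3510)) = 60.
Baby table (705^j mod 3511 for j=0..59):
  0:1  1:705  2:1974  3:1314  4:2977  5:2718  6:2695  7:524
  8:765  9:2142  10:380  11:1064  12:2277  13:758  14:718  15:606
  16:2399  17:2504  18:2798  19:2919  20:449  21:555  22:1554  23:138
  24:2493  25:2065  26:2271  27:39  28:2918  29:3255  30:2092  31:240
  32:672  33:3286  34:2881  35:1747  36:2785  37:776  38:2875  39:1028
  40:1474  41:3425  42:2568  43:2275  44:2859  45:281  46:1489  47:3467
  48:579  49:919  50:1871  51:2430  52:3293  53:794  54:1521  55:1450
  56:549  57:835  58:2338  59:1631
Giant step factor: 705^(-60) ≡ 2107 (mod 3511).
Scan 1023·2107^i mod 3511 for i = 0, 1, …:
  i=0: 1023   i=1: 3218   i=2: 585   i=3: 234
  i=4: 1498   i=5: 3408   i=6: 661   i=7: 2371
  i=8: 3055   i=9: 1222     …   i=45: 1696
  i=46: 2785
Match at i=46, j=36: x = 46·60 + 36 = 2796.

2796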